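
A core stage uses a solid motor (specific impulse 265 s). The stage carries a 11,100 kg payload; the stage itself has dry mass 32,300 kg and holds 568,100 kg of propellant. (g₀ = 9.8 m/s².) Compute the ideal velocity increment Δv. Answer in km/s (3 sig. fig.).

Δv ≈ 6.87 km/s

v_e = Isp · g₀ = 265 × 9.8 = 2597.0 m/s.
m₀ = payload + dry + propellant = 11,100 + 32,300 + 568,100 = 611,500 kg.
m_f = payload + dry = 11,100 + 32,300 = 43,400 kg.
Δv = v_e · ln(m₀/m_f) = 2597.0 × ln(14.09) = 2597.0 × 2.6455 ≈ 6870.2 m/s.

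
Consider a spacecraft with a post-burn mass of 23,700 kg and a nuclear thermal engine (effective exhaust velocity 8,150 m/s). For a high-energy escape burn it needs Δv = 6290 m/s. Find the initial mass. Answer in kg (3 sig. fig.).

initial mass ≈ 51300 kg

Rocket equation: m₀/m_f = exp(Δv / v_e) = exp(6290 / 8150.0) = exp(0.7718) = 2.1636.
m₀ = m_f × 2.1636 = 23,700 × 2.1636 = 51,277.3 kg.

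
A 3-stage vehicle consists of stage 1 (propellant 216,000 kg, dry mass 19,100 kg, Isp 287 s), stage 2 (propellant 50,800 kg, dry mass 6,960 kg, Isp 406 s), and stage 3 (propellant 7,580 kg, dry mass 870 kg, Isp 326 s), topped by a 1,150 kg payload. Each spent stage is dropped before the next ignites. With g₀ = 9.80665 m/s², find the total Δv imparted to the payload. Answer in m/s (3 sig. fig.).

Ignition mass of stage 1 = 216,000+19,100 + 50,800+6,960 + 7,580+870 + 1,150 = 302,460 kg.
Stage 1: m₀ = 302,460 kg, m_f = 302,460 − 216,000 = 86,460 kg; Δv = 287×9.80665×ln(3.498) = 2814.5×1.2523 ≈ 3525 m/s.
Stage 2: m₀ = 67,360 kg, m_f = 67,360 − 50,800 = 16,560 kg; Δv = 406×9.80665×ln(4.068) = 3981.5×1.4031 ≈ 5586 m/s.
Stage 3: m₀ = 9,600 kg, m_f = 9,600 − 7,580 = 2,020 kg; Δv = 326×9.80665×ln(4.752) = 3197.0×1.5587 ≈ 4983 m/s.
Total Δv = 3525 + 5586 + 4983 = 14094 m/s.

Δv ≈ 14100 m/s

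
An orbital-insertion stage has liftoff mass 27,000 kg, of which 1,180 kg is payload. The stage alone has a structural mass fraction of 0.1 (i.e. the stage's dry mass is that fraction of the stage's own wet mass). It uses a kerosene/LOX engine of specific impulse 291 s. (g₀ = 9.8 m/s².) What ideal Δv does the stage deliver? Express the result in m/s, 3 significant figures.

Δv ≈ 5620 m/s

Stage wet mass = m₀ − payload = 27,000 − 1,180 = 25,820 kg.
Stage dry mass = ε × stage wet mass = 0.1 × 25,820 = 2,582 kg.
Burnout mass m_f = stage dry + payload = 2,582 + 1,180 = 3,762 kg.
v_e = Isp · g₀ = 291 × 9.8 = 2851.8 m/s.
From the ideal rocket equation, Δv = v_e · ln(27,000/3,762) = 2851.8 × ln(7.177) = 2851.8 × 1.9709 ≈ 5621 m/s.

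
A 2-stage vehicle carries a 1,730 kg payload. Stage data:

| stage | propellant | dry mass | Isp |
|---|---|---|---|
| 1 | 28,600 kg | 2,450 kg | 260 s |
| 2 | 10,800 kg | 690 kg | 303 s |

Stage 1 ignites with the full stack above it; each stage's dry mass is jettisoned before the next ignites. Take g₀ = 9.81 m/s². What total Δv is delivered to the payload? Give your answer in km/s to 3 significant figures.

Δv ≈ 7.70 km/s

Ignition mass of stage 1 = 28,600+2,450 + 10,800+690 + 1,730 = 44,270 kg.
Stage 1: m₀ = 44,270 kg, m_f = 44,270 − 28,600 = 15,670 kg; Δv = 260×9.81×ln(2.825) = 2550.6×1.0386 ≈ 2649 m/s.
Stage 2: m₀ = 13,220 kg, m_f = 13,220 − 10,800 = 2,420 kg; Δv = 303×9.81×ln(5.463) = 2972.4×1.6980 ≈ 5047 m/s.
Total Δv = 2649 + 5047 = 7696 m/s.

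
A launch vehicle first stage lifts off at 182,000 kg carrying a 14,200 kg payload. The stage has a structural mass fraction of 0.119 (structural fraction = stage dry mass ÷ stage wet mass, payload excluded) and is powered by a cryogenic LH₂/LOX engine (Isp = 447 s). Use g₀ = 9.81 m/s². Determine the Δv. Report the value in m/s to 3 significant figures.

Stage wet mass = m₀ − payload = 182,000 − 14,200 = 167,800 kg.
Stage dry mass = ε × stage wet mass = 0.119 × 167,800 = 19,968.2 kg.
Burnout mass m_f = stage dry + payload = 19,968.2 + 14,200 = 34,168.2 kg.
v_e = Isp · g₀ = 447 × 9.81 = 4385.1 m/s.
Rocket equation: Δv = v_e · ln(182,000/34,168.2) = 4385.1 × ln(5.327) = 4385.1 × 1.6727 ≈ 7335 m/s.

Δv ≈ 7330 m/s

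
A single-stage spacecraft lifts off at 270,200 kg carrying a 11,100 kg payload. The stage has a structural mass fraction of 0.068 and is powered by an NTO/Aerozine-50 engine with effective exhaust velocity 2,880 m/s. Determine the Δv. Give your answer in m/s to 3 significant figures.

Δv ≈ 6460 m/s

Stage wet mass = m₀ − payload = 270,200 − 11,100 = 259,100 kg.
Stage dry mass = ε × stage wet mass = 0.068 × 259,100 = 17,618.8 kg.
Burnout mass m_f = stage dry + payload = 17,618.8 + 11,100 = 28,718.8 kg.
Rocket equation: Δv = v_e · ln(270,200/28,718.8) = 2880.0 × ln(9.408) = 2880.0 × 2.2416 ≈ 6456 m/s.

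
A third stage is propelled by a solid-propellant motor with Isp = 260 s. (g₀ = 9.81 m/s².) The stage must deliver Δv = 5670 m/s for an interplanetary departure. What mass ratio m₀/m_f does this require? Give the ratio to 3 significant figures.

v_e = Isp · g₀ = 260 × 9.81 = 2550.6 m/s.
From the ideal rocket equation, m₀/m_f = exp(Δv / v_e) = exp(5670 / 2550.6) = exp(2.2230) = 9.2351.

mass ratio ≈ 9.24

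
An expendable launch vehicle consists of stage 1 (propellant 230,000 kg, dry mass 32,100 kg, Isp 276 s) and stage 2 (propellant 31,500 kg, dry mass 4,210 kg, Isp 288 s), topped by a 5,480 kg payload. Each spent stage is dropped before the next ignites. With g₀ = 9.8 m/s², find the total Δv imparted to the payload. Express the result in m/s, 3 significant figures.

Δv ≈ 7930 m/s

Ignition mass of stage 1 = 230,000+32,100 + 31,500+4,210 + 5,480 = 303,290 kg.
Stage 1: m₀ = 303,290 kg, m_f = 303,290 − 230,000 = 73,290 kg; Δv = 276×9.8×ln(4.138) = 2704.8×1.4203 ≈ 3842 m/s.
Stage 2: m₀ = 41,190 kg, m_f = 41,190 − 31,500 = 9,690 kg; Δv = 288×9.8×ln(4.251) = 2822.4×1.4471 ≈ 4084 m/s.
Total Δv = 3842 + 4084 = 7926 m/s.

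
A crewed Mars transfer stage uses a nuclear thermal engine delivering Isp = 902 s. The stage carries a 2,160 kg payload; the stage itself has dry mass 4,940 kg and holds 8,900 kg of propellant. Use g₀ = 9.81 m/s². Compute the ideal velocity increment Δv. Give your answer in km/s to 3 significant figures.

v_e = Isp · g₀ = 902 × 9.81 = 8848.6 m/s.
m₀ = payload + dry + propellant = 2,160 + 4,940 + 8,900 = 16,000 kg.
m_f = payload + dry = 2,160 + 4,940 = 7,100 kg.
By the Tsiolkovsky rocket equation, Δv = v_e · ln(m₀/m_f) = 8848.6 × ln(2.254) = 8848.6 × 0.8125 ≈ 7189.5 m/s.

Δv ≈ 7.19 km/s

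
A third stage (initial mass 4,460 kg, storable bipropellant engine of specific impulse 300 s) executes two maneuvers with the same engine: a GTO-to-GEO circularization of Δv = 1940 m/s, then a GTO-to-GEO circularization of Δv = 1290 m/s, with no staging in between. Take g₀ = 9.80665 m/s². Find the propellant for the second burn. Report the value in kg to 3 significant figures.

propellant for the second burn ≈ 819 kg

v_e = Isp · g₀ = 300 × 9.80665 = 2942.0 m/s.
After the first burn: m = 4460 × exp(−1940/2942.0) = 4460 × 0.51715 = 2,306.49 kg.
After the second burn: m = 2,306.49 × exp(−1290/2942.0) = 2,306.49 × 0.64502 = 1,487.73 kg.
Second-burn propellant = 2,306.49 − 1,487.73 = 818.76 kg.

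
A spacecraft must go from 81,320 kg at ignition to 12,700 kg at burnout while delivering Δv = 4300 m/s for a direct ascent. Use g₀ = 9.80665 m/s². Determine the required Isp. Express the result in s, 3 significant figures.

Isp ≈ 236 s

ln(m₀/m_f) = ln(81320/12700) = ln(6.403) = 1.8568.
Using Δv = v_e ln(m₀/m_f): v_e = Δv / ln(m₀/m_f) = 4300 / 1.8568 = 2315.8 m/s.
Isp = v_e / g₀ = 2315.8 / 9.80665 = 236.1 s.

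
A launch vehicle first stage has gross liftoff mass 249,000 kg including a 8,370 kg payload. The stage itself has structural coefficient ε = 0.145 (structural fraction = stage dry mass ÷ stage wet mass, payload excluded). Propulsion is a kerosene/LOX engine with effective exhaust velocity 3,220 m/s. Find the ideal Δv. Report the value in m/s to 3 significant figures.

Stage wet mass = m₀ − payload = 249,000 − 8,370 = 240,630 kg.
Stage dry mass = ε × stage wet mass = 0.145 × 240,630 = 34,891.4 kg.
Burnout mass m_f = stage dry + payload = 34,891.4 + 8,370 = 43,261.4 kg.
By the Tsiolkovsky rocket equation, Δv = v_e · ln(249,000/43,261.4) = 3220.0 × ln(5.756) = 3220.0 × 1.7502 ≈ 5636 m/s.

Δv ≈ 5640 m/s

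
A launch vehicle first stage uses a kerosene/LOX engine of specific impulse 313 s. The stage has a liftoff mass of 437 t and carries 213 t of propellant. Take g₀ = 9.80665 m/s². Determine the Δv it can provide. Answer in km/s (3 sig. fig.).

v_e = Isp · g₀ = 313 × 9.80665 = 3069.5 m/s.
m_f = m₀ − m_prop = 437 − 213 = 224 t.
Using Δv = v_e ln(m₀/m_f): Δv = v_e · ln(m₀/m_f) = 3069.5 × ln(1.951) = 3069.5 × 0.6683 ≈ 2051.3 m/s.

Δv ≈ 2.05 km/s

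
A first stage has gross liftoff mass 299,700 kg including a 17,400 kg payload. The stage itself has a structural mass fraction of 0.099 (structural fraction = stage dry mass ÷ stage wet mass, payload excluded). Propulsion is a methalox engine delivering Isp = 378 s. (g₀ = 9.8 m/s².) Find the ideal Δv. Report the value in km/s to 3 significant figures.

Δv ≈ 7.00 km/s

Stage wet mass = m₀ − payload = 299,700 − 17,400 = 282,300 kg.
Stage dry mass = ε × stage wet mass = 0.099 × 282,300 = 27,947.7 kg.
Burnout mass m_f = stage dry + payload = 27,947.7 + 17,400 = 45,347.7 kg.
v_e = Isp · g₀ = 378 × 9.8 = 3704.4 m/s.
Rocket equation: Δv = v_e · ln(299,700/45,347.7) = 3704.4 × ln(6.609) = 3704.4 × 1.8884 ≈ 6995 m/s.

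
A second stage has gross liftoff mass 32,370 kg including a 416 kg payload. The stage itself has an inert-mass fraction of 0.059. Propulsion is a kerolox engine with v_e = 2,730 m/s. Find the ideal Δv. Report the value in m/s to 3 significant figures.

Δv ≈ 7220 m/s

Stage wet mass = m₀ − payload = 32,370 − 416 = 31,954 kg.
Stage dry mass = ε × stage wet mass = 0.059 × 31,954 = 1,885.29 kg.
Burnout mass m_f = stage dry + payload = 1,885.29 + 416 = 2,301.29 kg.
Using Δv = v_e ln(m₀/m_f): Δv = v_e · ln(32,370/2,301.29) = 2730.0 × ln(14.07) = 2730.0 × 2.6438 ≈ 7217 m/s.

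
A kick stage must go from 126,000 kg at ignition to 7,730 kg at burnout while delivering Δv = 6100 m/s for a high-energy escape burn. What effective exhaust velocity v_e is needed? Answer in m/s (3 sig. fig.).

v_e ≈ 2190 m/s

ln(m₀/m_f) = ln(126000/7730) = ln(16.3) = 2.7912.
Using Δv = v_e ln(m₀/m_f): v_e = Δv / ln(m₀/m_f) = 6100 / 2.7912 = 2185.5 m/s.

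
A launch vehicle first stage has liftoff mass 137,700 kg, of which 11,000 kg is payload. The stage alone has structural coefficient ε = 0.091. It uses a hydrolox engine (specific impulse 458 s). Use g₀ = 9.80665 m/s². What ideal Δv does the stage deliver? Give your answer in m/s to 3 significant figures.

Δv ≈ 8130 m/s

Stage wet mass = m₀ − payload = 137,700 − 11,000 = 126,700 kg.
Stage dry mass = ε × stage wet mass = 0.091 × 126,700 = 11,529.7 kg.
Burnout mass m_f = stage dry + payload = 11,529.7 + 11,000 = 22,529.7 kg.
v_e = Isp · g₀ = 458 × 9.80665 = 4491.4 m/s.
Δv = v_e · ln(137,700/22,529.7) = 4491.4 × ln(6.112) = 4491.4 × 1.8102 ≈ 8131 m/s.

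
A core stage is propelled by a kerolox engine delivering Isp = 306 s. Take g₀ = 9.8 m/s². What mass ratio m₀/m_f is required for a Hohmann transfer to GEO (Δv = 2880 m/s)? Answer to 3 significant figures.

v_e = Isp · g₀ = 306 × 9.8 = 2998.8 m/s.
m₀/m_f = exp(Δv / v_e) = exp(2880 / 2998.8) = exp(0.9604) = 2.6127.

mass ratio ≈ 2.61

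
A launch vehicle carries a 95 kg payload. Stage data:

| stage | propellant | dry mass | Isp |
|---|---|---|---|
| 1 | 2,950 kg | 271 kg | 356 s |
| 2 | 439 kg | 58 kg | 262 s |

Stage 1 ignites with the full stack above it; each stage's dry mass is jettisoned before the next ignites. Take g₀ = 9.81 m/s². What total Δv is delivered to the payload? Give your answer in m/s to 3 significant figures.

Ignition mass of stage 1 = 2,950+271 + 439+58 + 95 = 3,813 kg.
Stage 1: m₀ = 3,813 kg, m_f = 3,813 − 2,950 = 863 kg; Δv = 356×9.81×ln(4.418) = 3492.4×1.4858 ≈ 5189 m/s.
Stage 2: m₀ = 592 kg, m_f = 592 − 439 = 153 kg; Δv = 262×9.81×ln(3.869) = 2570.2×1.3531 ≈ 3478 m/s.
Total Δv = 5189 + 3478 = 8667 m/s.

Δv ≈ 8670 m/s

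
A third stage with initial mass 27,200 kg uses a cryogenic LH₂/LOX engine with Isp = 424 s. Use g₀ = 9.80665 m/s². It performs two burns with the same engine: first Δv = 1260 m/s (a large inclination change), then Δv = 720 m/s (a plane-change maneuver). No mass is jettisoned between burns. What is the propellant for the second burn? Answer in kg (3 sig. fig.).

v_e = Isp · g₀ = 424 × 9.80665 = 4158.0 m/s.
After the first burn: m = 27200 × exp(−1260/4158.0) = 27200 × 0.73858 = 20,089.4 kg.
After the second burn: m = 20,089.4 × exp(−720/4158.0) = 20,089.4 × 0.84100 = 16,895.2 kg.
Second-burn propellant = 20,089.4 − 16,895.2 = 3,194.2 kg.

propellant for the second burn ≈ 3190 kg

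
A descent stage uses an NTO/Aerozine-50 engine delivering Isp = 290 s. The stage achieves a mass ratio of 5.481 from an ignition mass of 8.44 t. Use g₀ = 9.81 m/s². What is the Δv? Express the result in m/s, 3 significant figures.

v_e = Isp · g₀ = 290 × 9.81 = 2844.9 m/s.
Using Δv = v_e ln(m₀/m_f): Δv = v_e · ln(5.481) = 2844.9 × 1.7013 ≈ 4840.0 m/s.

Δv ≈ 4840 m/s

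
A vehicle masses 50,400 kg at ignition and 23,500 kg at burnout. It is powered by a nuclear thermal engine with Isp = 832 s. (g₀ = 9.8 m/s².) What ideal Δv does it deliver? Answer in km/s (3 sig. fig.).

v_e = Isp · g₀ = 832 × 9.8 = 8153.6 m/s.
Δv = v_e · ln(m₀/m_f) = 8153.6 × ln(2.145) = 8153.6 × 0.7630 ≈ 6221.1 m/s.

Δv ≈ 6.22 km/s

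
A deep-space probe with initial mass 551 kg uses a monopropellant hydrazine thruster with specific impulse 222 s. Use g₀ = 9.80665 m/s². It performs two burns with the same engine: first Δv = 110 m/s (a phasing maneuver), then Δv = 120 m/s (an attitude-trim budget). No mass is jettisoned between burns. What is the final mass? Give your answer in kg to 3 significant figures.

final mass ≈ 496 kg

v_e = Isp · g₀ = 222 × 9.80665 = 2177.1 m/s.
After the first burn: m = 551 × exp(−110/2177.1) = 551 × 0.95073 = 523.852 kg.
After the second burn: m = 523.852 × exp(−120/2177.1) = 523.852 × 0.94637 = 495.758 kg.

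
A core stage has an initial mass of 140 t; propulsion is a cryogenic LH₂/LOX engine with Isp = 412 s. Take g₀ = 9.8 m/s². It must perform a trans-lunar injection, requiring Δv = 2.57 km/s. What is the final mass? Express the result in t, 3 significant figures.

final mass ≈ 74.1 t

v_e = Isp · g₀ = 412 × 9.8 = 4037.6 m/s.
m₀/m_f = exp(Δv / v_e) = exp(2570 / 4037.6) = exp(0.6365) = 1.8899.
m_f = m₀ / 1.8899 = 140 / 1.8899 = 74.078 t.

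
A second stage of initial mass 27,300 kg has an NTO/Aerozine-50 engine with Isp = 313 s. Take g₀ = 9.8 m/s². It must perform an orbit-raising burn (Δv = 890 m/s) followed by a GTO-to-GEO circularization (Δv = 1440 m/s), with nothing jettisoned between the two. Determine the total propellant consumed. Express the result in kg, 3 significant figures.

total propellant consumed ≈ 14500 kg

v_e = Isp · g₀ = 313 × 9.8 = 3067.4 m/s.
After the first burn: m = 27300 × exp(−890/3067.4) = 27300 × 0.74815 = 20,424.5 kg.
After the second burn: m = 20,424.5 × exp(−1440/3067.4) = 20,424.5 × 0.62534 = 12,772.3 kg.
Total propellant = m₀ − m_final = 27300 − 12,772.3 = 14,527.7 kg.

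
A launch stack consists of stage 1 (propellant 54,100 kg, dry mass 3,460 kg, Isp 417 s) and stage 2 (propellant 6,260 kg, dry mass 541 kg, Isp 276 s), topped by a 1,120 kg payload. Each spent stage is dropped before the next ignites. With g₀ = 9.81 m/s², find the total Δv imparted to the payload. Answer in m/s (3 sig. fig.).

Ignition mass of stage 1 = 54,100+3,460 + 6,260+541 + 1,120 = 65,481 kg.
Stage 1: m₀ = 65,481 kg, m_f = 65,481 − 54,100 = 11,381 kg; Δv = 417×9.81×ln(5.754) = 4090.8×1.7498 ≈ 7158 m/s.
Stage 2: m₀ = 7,921 kg, m_f = 7,921 − 6,260 = 1,661 kg; Δv = 276×9.81×ln(4.769) = 2707.6×1.5621 ≈ 4229 m/s.
Total Δv = 7158 + 4229 = 11387 m/s.

Δv ≈ 11400 m/s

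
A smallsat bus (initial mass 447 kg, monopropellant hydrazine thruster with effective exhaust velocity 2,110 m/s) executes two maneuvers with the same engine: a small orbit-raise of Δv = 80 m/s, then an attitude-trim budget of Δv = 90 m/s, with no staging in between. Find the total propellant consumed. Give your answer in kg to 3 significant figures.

After the first burn: m = 447 × exp(−80/2110.0) = 447 × 0.96280 = 430.372 kg.
After the second burn: m = 430.372 × exp(−90/2110.0) = 430.372 × 0.95824 = 412.4 kg.
Total propellant = m₀ − m_final = 447 − 412.4 = 34.6 kg.

total propellant consumed ≈ 34.6 kg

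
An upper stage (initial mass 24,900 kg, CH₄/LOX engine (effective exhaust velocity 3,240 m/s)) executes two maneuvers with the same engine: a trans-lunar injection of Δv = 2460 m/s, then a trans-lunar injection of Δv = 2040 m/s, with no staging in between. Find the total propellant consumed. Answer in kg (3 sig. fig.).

total propellant consumed ≈ 18700 kg

After the first burn: m = 24900 × exp(−2460/3240.0) = 24900 × 0.46801 = 11,653.4 kg.
After the second burn: m = 11,653.4 × exp(−2040/3240.0) = 11,653.4 × 0.53279 = 6,208.81 kg.
Total propellant = m₀ − m_final = 24900 − 6,208.81 = 18,691.19 kg.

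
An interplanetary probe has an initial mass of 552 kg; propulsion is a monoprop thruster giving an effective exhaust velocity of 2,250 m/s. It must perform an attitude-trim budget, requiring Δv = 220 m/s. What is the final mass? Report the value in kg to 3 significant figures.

final mass ≈ 501 kg

By the Tsiolkovsky rocket equation, m₀/m_f = exp(Δv / v_e) = exp(220 / 2250.0) = exp(0.0978) = 1.1027.
m_f = m₀ / 1.1027 = 552 / 1.1027 = 500.589 kg.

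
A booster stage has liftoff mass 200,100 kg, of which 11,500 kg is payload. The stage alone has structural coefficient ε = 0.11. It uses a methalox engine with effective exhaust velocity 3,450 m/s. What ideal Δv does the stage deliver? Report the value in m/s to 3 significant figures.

Stage wet mass = m₀ − payload = 200,100 − 11,500 = 188,600 kg.
Stage dry mass = ε × stage wet mass = 0.11 × 188,600 = 20,746 kg.
Burnout mass m_f = stage dry + payload = 20,746 + 11,500 = 32,246 kg.
Rocket equation: Δv = v_e · ln(200,100/32,246) = 3450.0 × ln(6.205) = 3450.0 × 1.8254 ≈ 6298 m/s.

Δv ≈ 6300 m/s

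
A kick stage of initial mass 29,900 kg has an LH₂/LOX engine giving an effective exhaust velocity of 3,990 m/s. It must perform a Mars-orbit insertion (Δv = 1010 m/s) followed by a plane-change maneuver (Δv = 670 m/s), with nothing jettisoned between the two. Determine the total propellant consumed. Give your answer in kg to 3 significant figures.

total propellant consumed ≈ 10300 kg

After the first burn: m = 29900 × exp(−1010/3990.0) = 29900 × 0.77636 = 23,213.2 kg.
After the second burn: m = 23,213.2 × exp(−670/3990.0) = 23,213.2 × 0.84542 = 19,624.9 kg.
Total propellant = m₀ − m_final = 29900 − 19,624.9 = 10,275.1 kg.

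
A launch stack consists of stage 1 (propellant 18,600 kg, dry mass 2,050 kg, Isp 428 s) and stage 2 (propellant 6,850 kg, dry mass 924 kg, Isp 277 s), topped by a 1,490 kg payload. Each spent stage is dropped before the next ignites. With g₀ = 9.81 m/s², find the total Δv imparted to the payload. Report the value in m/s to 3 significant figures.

Ignition mass of stage 1 = 18,600+2,050 + 6,850+924 + 1,490 = 29,914 kg.
Stage 1: m₀ = 29,914 kg, m_f = 29,914 − 18,600 = 11,314 kg; Δv = 428×9.81×ln(2.644) = 4198.7×0.9723 ≈ 4082 m/s.
Stage 2: m₀ = 9,264 kg, m_f = 9,264 − 6,850 = 2,414 kg; Δv = 277×9.81×ln(3.838) = 2717.4×1.3449 ≈ 3654 m/s.
Total Δv = 4082 + 3654 = 7736 m/s.

Δv ≈ 7740 m/s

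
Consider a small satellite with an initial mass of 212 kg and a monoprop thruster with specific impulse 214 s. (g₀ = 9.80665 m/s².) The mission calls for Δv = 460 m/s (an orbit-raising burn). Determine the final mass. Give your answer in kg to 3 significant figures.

v_e = Isp · g₀ = 214 × 9.80665 = 2098.6 m/s.
From the ideal rocket equation, m₀/m_f = exp(Δv / v_e) = exp(460 / 2098.6) = exp(0.2192) = 1.2451.
m_f = m₀ / 1.2451 = 212 / 1.2451 = 170.267 kg.

final mass ≈ 170 kg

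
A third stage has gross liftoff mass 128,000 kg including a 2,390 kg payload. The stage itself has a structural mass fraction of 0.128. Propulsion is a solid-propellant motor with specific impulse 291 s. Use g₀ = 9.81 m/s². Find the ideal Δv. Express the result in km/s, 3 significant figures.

Stage wet mass = m₀ − payload = 128,000 − 2,390 = 125,610 kg.
Stage dry mass = ε × stage wet mass = 0.128 × 125,610 = 16,078.1 kg.
Burnout mass m_f = stage dry + payload = 16,078.1 + 2,390 = 18,468.1 kg.
v_e = Isp · g₀ = 291 × 9.81 = 2854.7 m/s.
Rocket equation: Δv = v_e · ln(128,000/18,468.1) = 2854.7 × ln(6.931) = 2854.7 × 1.9360 ≈ 5527 m/s.

Δv ≈ 5.53 km/s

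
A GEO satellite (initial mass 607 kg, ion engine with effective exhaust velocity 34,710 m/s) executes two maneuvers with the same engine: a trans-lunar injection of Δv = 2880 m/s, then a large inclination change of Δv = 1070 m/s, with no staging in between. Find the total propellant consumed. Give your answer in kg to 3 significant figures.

total propellant consumed ≈ 65.3 kg

After the first burn: m = 607 × exp(−2880/34710.0) = 607 × 0.92038 = 558.671 kg.
After the second burn: m = 558.671 × exp(−1070/34710.0) = 558.671 × 0.96964 = 541.71 kg.
Total propellant = m₀ − m_final = 607 − 541.71 = 65.29 kg.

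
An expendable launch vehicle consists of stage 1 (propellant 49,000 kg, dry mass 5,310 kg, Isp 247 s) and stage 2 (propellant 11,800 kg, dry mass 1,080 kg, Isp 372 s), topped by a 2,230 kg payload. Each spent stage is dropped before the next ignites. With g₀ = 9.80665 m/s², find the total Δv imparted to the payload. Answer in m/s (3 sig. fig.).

Δv ≈ 8500 m/s

Ignition mass of stage 1 = 49,000+5,310 + 11,800+1,080 + 2,230 = 69,420 kg.
Stage 1: m₀ = 69,420 kg, m_f = 69,420 − 49,000 = 20,420 kg; Δv = 247×9.80665×ln(3.4) = 2422.2×1.2237 ≈ 2964 m/s.
Stage 2: m₀ = 15,110 kg, m_f = 15,110 − 11,800 = 3,310 kg; Δv = 372×9.80665×ln(4.565) = 3648.1×1.5184 ≈ 5539 m/s.
Total Δv = 2964 + 5539 = 8503 m/s.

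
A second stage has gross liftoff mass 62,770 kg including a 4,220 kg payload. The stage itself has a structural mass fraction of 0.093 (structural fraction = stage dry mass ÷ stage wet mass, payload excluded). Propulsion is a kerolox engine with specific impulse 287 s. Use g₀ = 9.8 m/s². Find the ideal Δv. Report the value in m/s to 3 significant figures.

Δv ≈ 5260 m/s

Stage wet mass = m₀ − payload = 62,770 − 4,220 = 58,550 kg.
Stage dry mass = ε × stage wet mass = 0.093 × 58,550 = 5,445.15 kg.
Burnout mass m_f = stage dry + payload = 5,445.15 + 4,220 = 9,665.15 kg.
v_e = Isp · g₀ = 287 × 9.8 = 2812.6 m/s.
Δv = v_e · ln(62,770/9,665.15) = 2812.6 × ln(6.494) = 2812.6 × 1.8710 ≈ 5262 m/s.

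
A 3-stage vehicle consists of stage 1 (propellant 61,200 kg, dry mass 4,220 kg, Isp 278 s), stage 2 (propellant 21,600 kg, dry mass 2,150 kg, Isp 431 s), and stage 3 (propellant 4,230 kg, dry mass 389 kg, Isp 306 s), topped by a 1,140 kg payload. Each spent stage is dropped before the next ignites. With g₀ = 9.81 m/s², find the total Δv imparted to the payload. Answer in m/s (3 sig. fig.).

Ignition mass of stage 1 = 61,200+4,220 + 21,600+2,150 + 4,230+389 + 1,140 = 94,929 kg.
Stage 1: m₀ = 94,929 kg, m_f = 94,929 − 61,200 = 33,729 kg; Δv = 278×9.81×ln(2.814) = 2727.2×1.0348 ≈ 2822 m/s.
Stage 2: m₀ = 29,509 kg, m_f = 29,509 − 21,600 = 7,909 kg; Δv = 431×9.81×ln(3.731) = 4228.1×1.3167 ≈ 5567 m/s.
Stage 3: m₀ = 5,759 kg, m_f = 5,759 − 4,230 = 1,529 kg; Δv = 306×9.81×ln(3.767) = 3001.9×1.3261 ≈ 3981 m/s.
Total Δv = 2822 + 5567 + 3981 = 12370 m/s.

Δv ≈ 12400 m/s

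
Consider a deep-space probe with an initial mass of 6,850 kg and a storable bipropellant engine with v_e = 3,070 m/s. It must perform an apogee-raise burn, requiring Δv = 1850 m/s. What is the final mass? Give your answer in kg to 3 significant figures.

final mass ≈ 3750 kg

From the ideal rocket equation, m₀/m_f = exp(Δv / v_e) = exp(1850 / 3070.0) = exp(0.6026) = 1.8269.
m_f = m₀ / 1.8269 = 6,850 / 1.8269 = 3,749.52 kg.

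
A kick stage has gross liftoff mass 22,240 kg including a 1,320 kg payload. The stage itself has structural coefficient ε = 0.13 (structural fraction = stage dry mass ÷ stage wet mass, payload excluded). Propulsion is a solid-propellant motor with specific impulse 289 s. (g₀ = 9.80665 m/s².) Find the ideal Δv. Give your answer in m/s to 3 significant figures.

Stage wet mass = m₀ − payload = 22,240 − 1,320 = 20,920 kg.
Stage dry mass = ε × stage wet mass = 0.13 × 20,920 = 2,719.6 kg.
Burnout mass m_f = stage dry + payload = 2,719.6 + 1,320 = 4,039.6 kg.
v_e = Isp · g₀ = 289 × 9.80665 = 2834.1 m/s.
By the Tsiolkovsky rocket equation, Δv = v_e · ln(22,240/4,039.6) = 2834.1 × ln(5.505) = 2834.1 × 1.7057 ≈ 4834 m/s.

Δv ≈ 4830 m/s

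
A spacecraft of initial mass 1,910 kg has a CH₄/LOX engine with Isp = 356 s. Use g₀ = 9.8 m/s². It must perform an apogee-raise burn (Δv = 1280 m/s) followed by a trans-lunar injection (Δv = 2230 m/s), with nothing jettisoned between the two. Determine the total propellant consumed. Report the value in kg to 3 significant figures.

v_e = Isp · g₀ = 356 × 9.8 = 3488.8 m/s.
After the first burn: m = 1910 × exp(−1280/3488.8) = 1910 × 0.69289 = 1,323.42 kg.
After the second burn: m = 1,323.42 × exp(−2230/3488.8) = 1,323.42 × 0.52772 = 698.395 kg.
Total propellant = m₀ − m_final = 1910 − 698.395 = 1,211.605 kg.

total propellant consumed ≈ 1210 kg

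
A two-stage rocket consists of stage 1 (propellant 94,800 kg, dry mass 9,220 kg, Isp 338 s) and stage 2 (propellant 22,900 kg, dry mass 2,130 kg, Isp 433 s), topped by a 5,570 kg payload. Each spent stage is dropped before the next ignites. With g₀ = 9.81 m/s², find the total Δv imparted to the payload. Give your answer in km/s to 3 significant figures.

Ignition mass of stage 1 = 94,800+9,220 + 22,900+2,130 + 5,570 = 134,620 kg.
Stage 1: m₀ = 134,620 kg, m_f = 134,620 − 94,800 = 39,820 kg; Δv = 338×9.81×ln(3.381) = 3315.8×1.2181 ≈ 4039 m/s.
Stage 2: m₀ = 30,600 kg, m_f = 30,600 − 22,900 = 7,700 kg; Δv = 433×9.81×ln(3.974) = 4247.7×1.3798 ≈ 5861 m/s.
Total Δv = 4039 + 5861 = 9900 m/s.

Δv ≈ 9.90 km/s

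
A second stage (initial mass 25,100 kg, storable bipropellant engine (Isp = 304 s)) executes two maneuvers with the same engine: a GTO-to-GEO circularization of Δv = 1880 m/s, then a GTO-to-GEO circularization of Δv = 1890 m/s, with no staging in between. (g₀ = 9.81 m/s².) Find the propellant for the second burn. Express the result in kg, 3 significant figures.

v_e = Isp · g₀ = 304 × 9.81 = 2982.2 m/s.
After the first burn: m = 25100 × exp(−1880/2982.2) = 25100 × 0.53238 = 13,362.7 kg.
After the second burn: m = 13,362.7 × exp(−1890/2982.2) = 13,362.7 × 0.53060 = 7,090.25 kg.
Second-burn propellant = 13,362.7 − 7,090.25 = 6,272.45 kg.

propellant for the second burn ≈ 6270 kg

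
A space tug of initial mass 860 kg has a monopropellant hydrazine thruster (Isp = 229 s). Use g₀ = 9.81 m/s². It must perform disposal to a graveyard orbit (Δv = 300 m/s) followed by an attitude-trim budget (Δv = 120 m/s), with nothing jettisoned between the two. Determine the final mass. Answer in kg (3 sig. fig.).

final mass ≈ 713 kg

v_e = Isp · g₀ = 229 × 9.81 = 2246.5 m/s.
After the first burn: m = 860 × exp(−300/2246.5) = 860 × 0.87499 = 752.491 kg.
After the second burn: m = 752.491 × exp(−120/2246.5) = 752.491 × 0.94798 = 713.346 kg.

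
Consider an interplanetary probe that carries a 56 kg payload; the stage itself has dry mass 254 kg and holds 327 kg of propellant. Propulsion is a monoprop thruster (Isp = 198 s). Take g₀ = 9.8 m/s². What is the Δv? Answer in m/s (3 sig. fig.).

Δv ≈ 1400 m/s

v_e = Isp · g₀ = 198 × 9.8 = 1940.4 m/s.
m₀ = payload + dry + propellant = 56 + 254 + 327 = 637 kg.
m_f = payload + dry = 56 + 254 = 310 kg.
From the ideal rocket equation, Δv = v_e · ln(m₀/m_f) = 1940.4 × ln(2.055) = 1940.4 × 0.7202 ≈ 1397.5 m/s.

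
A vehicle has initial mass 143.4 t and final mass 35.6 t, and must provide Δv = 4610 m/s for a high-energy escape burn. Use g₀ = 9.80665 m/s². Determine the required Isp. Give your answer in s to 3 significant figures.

Isp ≈ 337 s

ln(m₀/m_f) = ln(143400/35600) = ln(4.028) = 1.3933.
v_e = Δv / ln(m₀/m_f) = 4610 / 1.3933 = 3308.7 m/s.
Isp = v_e / g₀ = 3308.7 / 9.80665 = 337.4 s.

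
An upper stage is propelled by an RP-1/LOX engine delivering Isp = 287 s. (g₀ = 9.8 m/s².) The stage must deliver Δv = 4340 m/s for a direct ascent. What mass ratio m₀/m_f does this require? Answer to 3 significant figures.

v_e = Isp · g₀ = 287 × 9.8 = 2812.6 m/s.
m₀/m_f = exp(Δv / v_e) = exp(4340 / 2812.6) = exp(1.5431) = 4.6789.

mass ratio ≈ 4.68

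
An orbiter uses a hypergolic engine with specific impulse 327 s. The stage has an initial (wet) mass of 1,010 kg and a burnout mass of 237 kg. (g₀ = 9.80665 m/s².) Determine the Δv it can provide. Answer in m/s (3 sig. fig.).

Δv ≈ 4650 m/s

v_e = Isp · g₀ = 327 × 9.80665 = 3206.8 m/s.
Rocket equation: Δv = v_e · ln(m₀/m_f) = 3206.8 × ln(4.262) = 3206.8 × 1.4496 ≈ 4648.7 m/s.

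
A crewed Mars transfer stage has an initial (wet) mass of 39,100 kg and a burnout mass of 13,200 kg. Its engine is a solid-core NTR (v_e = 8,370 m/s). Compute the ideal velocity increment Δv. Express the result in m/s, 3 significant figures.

Δv = v_e · ln(m₀/m_f) = 8370.0 × ln(2.962) = 8370.0 × 1.0859 ≈ 9089.0 m/s.

Δv ≈ 9090 m/s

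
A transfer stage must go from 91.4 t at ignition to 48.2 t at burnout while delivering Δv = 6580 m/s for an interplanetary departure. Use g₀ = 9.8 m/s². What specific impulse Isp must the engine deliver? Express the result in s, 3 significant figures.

Isp ≈ 1050 s

ln(m₀/m_f) = ln(91400/48200) = ln(1.896) = 0.6399.
v_e = Δv / ln(m₀/m_f) = 6580 / 0.6399 = 10283.1 m/s.
Isp = v_e / g₀ = 10283.1 / 9.8 = 1049.3 s.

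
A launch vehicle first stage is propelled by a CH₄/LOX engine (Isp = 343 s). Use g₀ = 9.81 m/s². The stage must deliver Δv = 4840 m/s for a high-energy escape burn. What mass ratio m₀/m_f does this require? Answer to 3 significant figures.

mass ratio ≈ 4.21

v_e = Isp · g₀ = 343 × 9.81 = 3364.8 m/s.
By the Tsiolkovsky rocket equation, m₀/m_f = exp(Δv / v_e) = exp(4840 / 3364.8) = exp(1.4384) = 4.2140.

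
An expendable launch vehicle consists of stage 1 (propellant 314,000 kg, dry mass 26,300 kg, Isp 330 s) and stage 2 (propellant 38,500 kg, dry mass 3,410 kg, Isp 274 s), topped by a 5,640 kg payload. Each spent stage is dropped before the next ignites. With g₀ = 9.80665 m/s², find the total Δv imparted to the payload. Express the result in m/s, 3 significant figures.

Δv ≈ 9830 m/s

Ignition mass of stage 1 = 314,000+26,300 + 38,500+3,410 + 5,640 = 387,850 kg.
Stage 1: m₀ = 387,850 kg, m_f = 387,850 − 314,000 = 73,850 kg; Δv = 330×9.80665×ln(5.252) = 3236.2×1.6586 ≈ 5367 m/s.
Stage 2: m₀ = 47,550 kg, m_f = 47,550 − 38,500 = 9,050 kg; Δv = 274×9.80665×ln(5.254) = 2687.0×1.6590 ≈ 4458 m/s.
Total Δv = 5367 + 4458 = 9825 m/s.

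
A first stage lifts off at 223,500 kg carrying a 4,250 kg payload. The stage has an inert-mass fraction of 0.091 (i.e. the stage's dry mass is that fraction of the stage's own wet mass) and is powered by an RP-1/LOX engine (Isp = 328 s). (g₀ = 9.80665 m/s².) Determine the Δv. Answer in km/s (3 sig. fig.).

Δv ≈ 7.15 km/s

Stage wet mass = m₀ − payload = 223,500 − 4,250 = 219,250 kg.
Stage dry mass = ε × stage wet mass = 0.091 × 219,250 = 19,951.8 kg.
Burnout mass m_f = stage dry + payload = 19,951.8 + 4,250 = 24,201.8 kg.
v_e = Isp · g₀ = 328 × 9.80665 = 3216.6 m/s.
Δv = v_e · ln(223,500/24,201.8) = 3216.6 × ln(9.235) = 3216.6 × 2.2230 ≈ 7150 m/s.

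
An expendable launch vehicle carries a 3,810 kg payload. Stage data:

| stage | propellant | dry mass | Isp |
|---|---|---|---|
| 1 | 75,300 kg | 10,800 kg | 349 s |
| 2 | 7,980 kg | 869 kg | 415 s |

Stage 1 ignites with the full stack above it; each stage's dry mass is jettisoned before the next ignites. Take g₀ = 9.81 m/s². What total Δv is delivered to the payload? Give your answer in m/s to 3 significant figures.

Δv ≈ 8970 m/s

Ignition mass of stage 1 = 75,300+10,800 + 7,980+869 + 3,810 = 98,759 kg.
Stage 1: m₀ = 98,759 kg, m_f = 98,759 − 75,300 = 23,459 kg; Δv = 349×9.81×ln(4.21) = 3423.7×1.4374 ≈ 4921 m/s.
Stage 2: m₀ = 12,659 kg, m_f = 12,659 − 7,980 = 4,679 kg; Δv = 415×9.81×ln(2.705) = 4071.2×0.9953 ≈ 4052 m/s.
Total Δv = 4921 + 4052 = 8973 m/s.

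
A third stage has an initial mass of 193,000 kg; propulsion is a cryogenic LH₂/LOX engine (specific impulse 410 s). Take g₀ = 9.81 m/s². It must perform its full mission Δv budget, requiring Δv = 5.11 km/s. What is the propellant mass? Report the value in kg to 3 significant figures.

v_e = Isp · g₀ = 410 × 9.81 = 4022.1 m/s.
Rocket equation: m₀/m_f = exp(Δv / v_e) = exp(5110 / 4022.1) = exp(1.2705) = 3.5626.
m_f = 193,000 / 3.5626 = 54,173.9 kg, so propellant = m₀ − m_f = 193,000 − 54,173.9 = 138,826.1 kg.

propellant mass ≈ 139000 kg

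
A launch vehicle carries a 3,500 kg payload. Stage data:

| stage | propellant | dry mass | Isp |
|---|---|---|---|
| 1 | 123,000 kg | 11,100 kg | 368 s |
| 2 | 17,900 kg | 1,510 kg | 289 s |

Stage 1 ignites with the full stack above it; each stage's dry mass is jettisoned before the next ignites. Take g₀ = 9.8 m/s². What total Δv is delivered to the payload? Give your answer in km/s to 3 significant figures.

Ignition mass of stage 1 = 123,000+11,100 + 17,900+1,510 + 3,500 = 157,010 kg.
Stage 1: m₀ = 157,010 kg, m_f = 157,010 − 123,000 = 34,010 kg; Δv = 368×9.8×ln(4.617) = 3606.4×1.5297 ≈ 5517 m/s.
Stage 2: m₀ = 22,910 kg, m_f = 22,910 − 17,900 = 5,010 kg; Δv = 289×9.8×ln(4.573) = 2832.2×1.5201 ≈ 4305 m/s.
Total Δv = 5517 + 4305 = 9822 m/s.

Δv ≈ 9.82 km/s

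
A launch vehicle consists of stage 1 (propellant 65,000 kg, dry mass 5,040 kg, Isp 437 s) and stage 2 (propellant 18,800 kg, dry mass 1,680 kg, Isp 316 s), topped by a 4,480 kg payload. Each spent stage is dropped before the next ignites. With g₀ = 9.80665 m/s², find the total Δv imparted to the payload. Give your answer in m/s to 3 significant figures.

Ignition mass of stage 1 = 65,000+5,040 + 18,800+1,680 + 4,480 = 95,000 kg.
Stage 1: m₀ = 95,000 kg, m_f = 95,000 − 65,000 = 30,000 kg; Δv = 437×9.80665×ln(3.167) = 4285.5×1.1527 ≈ 4940 m/s.
Stage 2: m₀ = 24,960 kg, m_f = 24,960 − 18,800 = 6,160 kg; Δv = 316×9.80665×ln(4.052) = 3098.9×1.3992 ≈ 4336 m/s.
Total Δv = 4940 + 4336 = 9276 m/s.

Δv ≈ 9280 m/s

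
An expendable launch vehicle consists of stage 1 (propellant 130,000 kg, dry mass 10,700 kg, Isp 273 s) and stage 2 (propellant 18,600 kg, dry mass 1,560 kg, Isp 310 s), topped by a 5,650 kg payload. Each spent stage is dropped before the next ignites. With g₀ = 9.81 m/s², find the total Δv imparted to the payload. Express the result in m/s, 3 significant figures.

Δv ≈ 7940 m/s

Ignition mass of stage 1 = 130,000+10,700 + 18,600+1,560 + 5,650 = 166,510 kg.
Stage 1: m₀ = 166,510 kg, m_f = 166,510 − 130,000 = 36,510 kg; Δv = 273×9.81×ln(4.561) = 2678.1×1.5175 ≈ 4064 m/s.
Stage 2: m₀ = 25,810 kg, m_f = 25,810 − 18,600 = 7,210 kg; Δv = 310×9.81×ln(3.58) = 3041.1×1.2753 ≈ 3878 m/s.
Total Δv = 4064 + 3878 = 7942 m/s.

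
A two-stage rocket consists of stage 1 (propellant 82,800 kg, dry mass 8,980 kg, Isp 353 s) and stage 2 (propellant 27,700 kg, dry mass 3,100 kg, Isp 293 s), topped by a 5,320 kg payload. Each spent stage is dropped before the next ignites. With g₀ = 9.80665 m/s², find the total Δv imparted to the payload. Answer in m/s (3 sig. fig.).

Ignition mass of stage 1 = 82,800+8,980 + 27,700+3,100 + 5,320 = 127,900 kg.
Stage 1: m₀ = 127,900 kg, m_f = 127,900 − 82,800 = 45,100 kg; Δv = 353×9.80665×ln(2.836) = 3461.7×1.0424 ≈ 3608 m/s.
Stage 2: m₀ = 36,120 kg, m_f = 36,120 − 27,700 = 8,420 kg; Δv = 293×9.80665×ln(4.29) = 2873.3×1.4562 ≈ 4184 m/s.
Total Δv = 3608 + 4184 = 7792 m/s.

Δv ≈ 7790 m/s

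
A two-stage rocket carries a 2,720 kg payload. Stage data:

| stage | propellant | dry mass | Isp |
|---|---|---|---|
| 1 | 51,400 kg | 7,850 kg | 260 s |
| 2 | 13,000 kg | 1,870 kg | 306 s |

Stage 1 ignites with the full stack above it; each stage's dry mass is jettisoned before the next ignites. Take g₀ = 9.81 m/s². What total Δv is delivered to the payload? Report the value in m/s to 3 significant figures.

Δv ≈ 6850 m/s

Ignition mass of stage 1 = 51,400+7,850 + 13,000+1,870 + 2,720 = 76,840 kg.
Stage 1: m₀ = 76,840 kg, m_f = 76,840 − 51,400 = 25,440 kg; Δv = 260×9.81×ln(3.02) = 2550.6×1.1054 ≈ 2819 m/s.
Stage 2: m₀ = 17,590 kg, m_f = 17,590 − 13,000 = 4,590 kg; Δv = 306×9.81×ln(3.832) = 3001.9×1.3435 ≈ 4033 m/s.
Total Δv = 2819 + 4033 = 6852 m/s.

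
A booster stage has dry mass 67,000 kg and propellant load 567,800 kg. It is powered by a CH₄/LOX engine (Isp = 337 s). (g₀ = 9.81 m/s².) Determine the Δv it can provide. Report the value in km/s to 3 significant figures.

v_e = Isp · g₀ = 337 × 9.81 = 3306.0 m/s.
m₀ = m_dry + m_prop = 67,000 + 567,800 = 634,800 kg.
From the ideal rocket equation, Δv = v_e · ln(m₀/m_f) = 3306.0 × ln(9.475) = 3306.0 × 2.2486 ≈ 7433.9 m/s.

Δv ≈ 7.43 km/s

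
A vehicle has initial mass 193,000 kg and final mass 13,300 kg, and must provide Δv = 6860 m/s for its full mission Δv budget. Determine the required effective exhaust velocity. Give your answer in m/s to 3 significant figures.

ln(m₀/m_f) = ln(193000/13300) = ln(14.51) = 2.6749.
By the Tsiolkovsky rocket equation, v_e = Δv / ln(m₀/m_f) = 6860 / 2.6749 = 2564.6 m/s.

v_e ≈ 2560 m/s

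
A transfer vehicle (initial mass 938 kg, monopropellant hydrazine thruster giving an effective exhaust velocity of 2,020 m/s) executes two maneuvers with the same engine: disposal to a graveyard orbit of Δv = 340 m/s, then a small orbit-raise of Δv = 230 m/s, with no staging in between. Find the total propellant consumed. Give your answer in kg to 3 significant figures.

total propellant consumed ≈ 231 kg

After the first burn: m = 938 × exp(−340/2020.0) = 938 × 0.84509 = 792.694 kg.
After the second burn: m = 792.694 × exp(−230/2020.0) = 792.694 × 0.89238 = 707.384 kg.
Total propellant = m₀ − m_final = 938 − 707.384 = 230.616 kg.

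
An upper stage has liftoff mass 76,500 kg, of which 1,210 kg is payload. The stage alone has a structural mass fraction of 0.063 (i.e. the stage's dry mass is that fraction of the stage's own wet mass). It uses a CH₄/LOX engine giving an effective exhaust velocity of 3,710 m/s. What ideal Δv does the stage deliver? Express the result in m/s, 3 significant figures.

Δv ≈ 9470 m/s

Stage wet mass = m₀ − payload = 76,500 − 1,210 = 75,290 kg.
Stage dry mass = ε × stage wet mass = 0.063 × 75,290 = 4,743.27 kg.
Burnout mass m_f = stage dry + payload = 4,743.27 + 1,210 = 5,953.27 kg.
From the ideal rocket equation, Δv = v_e · ln(76,500/5,953.27) = 3710.0 × ln(12.85) = 3710.0 × 2.5534 ≈ 9473 m/s.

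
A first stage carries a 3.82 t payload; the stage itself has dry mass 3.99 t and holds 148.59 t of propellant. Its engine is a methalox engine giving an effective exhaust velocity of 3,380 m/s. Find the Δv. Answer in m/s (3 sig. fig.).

m₀ = payload + dry + propellant = 3.82 + 3.99 + 148.59 = 156.4 t.
m_f = payload + dry = 3.82 + 3.99 = 7.81 t.
By the Tsiolkovsky rocket equation, Δv = v_e · ln(m₀/m_f) = 3380.0 × ln(20.03) = 3380.0 × 2.9970 ≈ 10129.9 m/s.

Δv ≈ 10100 m/s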